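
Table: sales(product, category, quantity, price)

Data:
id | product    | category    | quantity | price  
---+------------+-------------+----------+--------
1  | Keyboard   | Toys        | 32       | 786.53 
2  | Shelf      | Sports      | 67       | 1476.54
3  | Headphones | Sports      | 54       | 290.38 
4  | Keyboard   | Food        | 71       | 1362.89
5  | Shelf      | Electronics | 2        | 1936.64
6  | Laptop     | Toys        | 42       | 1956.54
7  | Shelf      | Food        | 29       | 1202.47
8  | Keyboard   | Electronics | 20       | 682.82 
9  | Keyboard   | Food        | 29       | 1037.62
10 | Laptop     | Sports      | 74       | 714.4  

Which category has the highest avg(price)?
SELECT category, AVG(price) as val
FROM sales
GROUP BY category
ORDER BY val DESC
LIMIT 1

Result: Toys with avg(price) = 1371.54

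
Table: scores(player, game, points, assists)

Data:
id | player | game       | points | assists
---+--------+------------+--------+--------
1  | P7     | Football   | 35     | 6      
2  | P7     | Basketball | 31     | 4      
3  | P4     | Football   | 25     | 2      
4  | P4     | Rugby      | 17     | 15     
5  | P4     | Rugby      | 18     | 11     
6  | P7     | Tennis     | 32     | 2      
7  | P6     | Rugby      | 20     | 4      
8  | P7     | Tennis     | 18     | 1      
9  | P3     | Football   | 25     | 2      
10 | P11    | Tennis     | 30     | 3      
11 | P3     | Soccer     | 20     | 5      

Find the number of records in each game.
SELECT game, COUNT(*) as count
FROM scores
GROUP BY game

Result:
  Basketball: 1
  Football: 3
  Rugby: 3
  Soccer: 1
  Tennis: 3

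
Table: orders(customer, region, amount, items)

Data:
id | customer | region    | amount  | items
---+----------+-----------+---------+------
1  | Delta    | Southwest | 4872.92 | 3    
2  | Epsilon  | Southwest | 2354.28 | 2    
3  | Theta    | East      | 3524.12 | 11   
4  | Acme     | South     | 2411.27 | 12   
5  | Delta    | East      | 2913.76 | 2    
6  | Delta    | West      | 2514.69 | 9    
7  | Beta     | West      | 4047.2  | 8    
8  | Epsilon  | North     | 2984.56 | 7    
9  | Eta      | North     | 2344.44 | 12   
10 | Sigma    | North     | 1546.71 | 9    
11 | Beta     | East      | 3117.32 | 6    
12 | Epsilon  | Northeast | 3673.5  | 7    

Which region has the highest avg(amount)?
SELECT region, AVG(amount) as val
FROM orders
GROUP BY region
ORDER BY val DESC
LIMIT 1

Result: Northeast with avg(amount) = 3673.50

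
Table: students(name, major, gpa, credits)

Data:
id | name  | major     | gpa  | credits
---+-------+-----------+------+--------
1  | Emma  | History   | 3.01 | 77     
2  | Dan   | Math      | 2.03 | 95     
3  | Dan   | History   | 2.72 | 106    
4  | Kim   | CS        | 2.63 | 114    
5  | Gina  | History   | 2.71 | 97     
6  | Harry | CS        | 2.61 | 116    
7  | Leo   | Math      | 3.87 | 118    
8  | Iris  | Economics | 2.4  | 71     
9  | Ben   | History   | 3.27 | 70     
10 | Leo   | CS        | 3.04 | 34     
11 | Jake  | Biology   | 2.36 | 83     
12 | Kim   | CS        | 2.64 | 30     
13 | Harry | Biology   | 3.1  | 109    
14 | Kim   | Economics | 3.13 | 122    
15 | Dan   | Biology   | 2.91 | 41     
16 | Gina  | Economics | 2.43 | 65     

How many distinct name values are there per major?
SELECT major, COUNT(DISTINCT name)
FROM students
GROUP BY major

Result:
  Biology: 3 distinct
  CS: 3 distinct
  Economics: 3 distinct
  History: 4 distinct
  Math: 2 distinct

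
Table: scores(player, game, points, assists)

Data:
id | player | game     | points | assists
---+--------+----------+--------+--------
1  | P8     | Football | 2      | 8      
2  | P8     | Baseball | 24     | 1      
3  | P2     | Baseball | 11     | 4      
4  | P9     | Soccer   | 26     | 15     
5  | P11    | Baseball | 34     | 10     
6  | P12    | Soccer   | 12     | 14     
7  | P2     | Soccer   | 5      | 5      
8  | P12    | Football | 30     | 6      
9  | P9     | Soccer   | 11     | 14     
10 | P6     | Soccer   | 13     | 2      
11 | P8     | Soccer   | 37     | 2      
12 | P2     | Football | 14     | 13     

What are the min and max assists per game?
SELECT game, MIN(assists), MAX(assists)
FROM scores
GROUP BY game

Result:
  Baseball: min=1, max=10
  Football: min=6, max=13
  Soccer: min=2, max=15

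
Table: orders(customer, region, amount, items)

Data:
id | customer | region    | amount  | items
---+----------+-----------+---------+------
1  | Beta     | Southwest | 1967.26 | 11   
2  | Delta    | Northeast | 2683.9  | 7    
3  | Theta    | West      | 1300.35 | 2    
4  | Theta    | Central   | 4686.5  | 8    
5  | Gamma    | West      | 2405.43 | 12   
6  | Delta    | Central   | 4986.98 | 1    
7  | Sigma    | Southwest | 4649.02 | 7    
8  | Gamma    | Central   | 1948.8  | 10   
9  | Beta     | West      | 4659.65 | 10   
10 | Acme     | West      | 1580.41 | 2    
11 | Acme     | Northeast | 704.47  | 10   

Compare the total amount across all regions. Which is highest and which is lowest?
SELECT region, SUM(amount)
FROM orders
GROUP BY region
ORDER BY SUM(amount)

All groups:
  Northeast: 3388.37
  Southwest: 6616.28
  West: 9945.84
  Central: 11622.28

Highest: Central (11622.28)
Lowest: Northeast (3388.37)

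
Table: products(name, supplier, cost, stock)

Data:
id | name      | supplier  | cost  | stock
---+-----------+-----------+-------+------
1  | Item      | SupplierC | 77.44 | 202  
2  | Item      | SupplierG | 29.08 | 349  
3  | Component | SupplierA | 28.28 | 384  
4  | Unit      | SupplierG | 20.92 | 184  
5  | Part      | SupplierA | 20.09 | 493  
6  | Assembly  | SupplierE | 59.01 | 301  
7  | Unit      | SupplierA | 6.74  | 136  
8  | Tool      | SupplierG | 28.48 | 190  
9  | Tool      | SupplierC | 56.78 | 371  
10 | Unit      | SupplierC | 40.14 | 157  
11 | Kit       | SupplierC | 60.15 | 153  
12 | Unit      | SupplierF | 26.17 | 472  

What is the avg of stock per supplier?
SELECT supplier, AVG(stock) as result
FROM products
GROUP BY supplier

Result:
  SupplierA: 337.67
  SupplierC: 220.75
  SupplierE: 301.00
  SupplierF: 472.00
  SupplierG: 241.00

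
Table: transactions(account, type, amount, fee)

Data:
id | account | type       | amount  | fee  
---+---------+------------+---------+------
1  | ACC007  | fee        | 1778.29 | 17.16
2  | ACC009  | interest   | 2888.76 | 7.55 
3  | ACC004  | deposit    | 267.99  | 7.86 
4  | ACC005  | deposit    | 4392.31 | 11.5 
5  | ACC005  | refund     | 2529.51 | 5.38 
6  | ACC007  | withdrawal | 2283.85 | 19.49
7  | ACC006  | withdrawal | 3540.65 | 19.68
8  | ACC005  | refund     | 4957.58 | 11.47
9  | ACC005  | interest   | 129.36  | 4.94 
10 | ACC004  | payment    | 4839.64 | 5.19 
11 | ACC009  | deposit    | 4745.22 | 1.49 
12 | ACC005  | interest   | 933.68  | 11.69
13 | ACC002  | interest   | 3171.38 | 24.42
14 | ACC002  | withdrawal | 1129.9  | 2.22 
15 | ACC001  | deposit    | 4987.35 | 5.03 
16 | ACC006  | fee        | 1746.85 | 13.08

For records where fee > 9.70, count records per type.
SELECT type, COUNT(*)
FROM transactions
WHERE fee > 9.70
GROUP BY type

Note: WHERE filters rows before grouping.

Result:
  deposit: 1
  fee: 2
  interest: 2
  refund: 1
  withdrawal: 2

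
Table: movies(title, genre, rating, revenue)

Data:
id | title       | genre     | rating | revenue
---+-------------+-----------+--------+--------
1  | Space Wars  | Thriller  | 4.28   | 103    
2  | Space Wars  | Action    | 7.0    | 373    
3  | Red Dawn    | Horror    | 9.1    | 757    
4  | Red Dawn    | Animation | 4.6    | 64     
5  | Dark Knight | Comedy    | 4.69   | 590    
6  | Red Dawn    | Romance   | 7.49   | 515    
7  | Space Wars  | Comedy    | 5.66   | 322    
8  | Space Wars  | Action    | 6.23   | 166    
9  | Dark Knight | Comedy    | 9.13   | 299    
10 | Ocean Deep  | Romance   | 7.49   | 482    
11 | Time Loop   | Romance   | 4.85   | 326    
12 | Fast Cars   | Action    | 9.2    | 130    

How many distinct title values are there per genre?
SELECT genre, COUNT(DISTINCT title)
FROM movies
GROUP BY genre

Result:
  Action: 2 distinct
  Animation: 1 distinct
  Comedy: 2 distinct
  Horror: 1 distinct
  Romance: 3 distinct
  Thriller: 1 distinct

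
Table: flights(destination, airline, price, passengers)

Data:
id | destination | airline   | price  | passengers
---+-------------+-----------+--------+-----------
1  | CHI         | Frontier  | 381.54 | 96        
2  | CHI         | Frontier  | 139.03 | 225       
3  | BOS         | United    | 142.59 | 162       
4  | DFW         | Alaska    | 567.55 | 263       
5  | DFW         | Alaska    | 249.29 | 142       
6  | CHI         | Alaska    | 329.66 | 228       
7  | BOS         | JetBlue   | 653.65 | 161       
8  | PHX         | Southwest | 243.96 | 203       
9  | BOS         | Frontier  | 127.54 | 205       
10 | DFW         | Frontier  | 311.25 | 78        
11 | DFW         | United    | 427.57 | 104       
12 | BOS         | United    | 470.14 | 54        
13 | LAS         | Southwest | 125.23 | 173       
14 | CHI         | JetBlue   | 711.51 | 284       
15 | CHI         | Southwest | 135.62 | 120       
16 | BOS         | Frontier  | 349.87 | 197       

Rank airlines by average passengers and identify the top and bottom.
SELECT airline, AVG(passengers)
FROM flights
GROUP BY airline
ORDER BY AVG(passengers)

All groups:
  United: 106.67
  Frontier: 160.20
  Southwest: 165.33
  Alaska: 211.00
  JetBlue: 222.50

Highest: JetBlue (222.50)
Lowest: United (106.67)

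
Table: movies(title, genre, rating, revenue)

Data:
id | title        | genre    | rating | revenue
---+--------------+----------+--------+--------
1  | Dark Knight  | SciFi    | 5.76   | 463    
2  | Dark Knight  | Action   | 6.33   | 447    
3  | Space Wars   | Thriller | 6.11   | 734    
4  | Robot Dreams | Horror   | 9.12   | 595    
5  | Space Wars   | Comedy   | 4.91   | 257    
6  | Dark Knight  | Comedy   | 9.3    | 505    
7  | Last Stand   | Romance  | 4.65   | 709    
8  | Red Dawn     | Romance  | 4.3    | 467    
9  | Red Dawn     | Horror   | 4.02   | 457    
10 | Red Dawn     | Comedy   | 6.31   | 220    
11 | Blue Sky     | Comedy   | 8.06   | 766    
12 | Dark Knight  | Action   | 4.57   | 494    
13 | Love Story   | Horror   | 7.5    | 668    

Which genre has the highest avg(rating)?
SELECT genre, AVG(rating) as val
FROM movies
GROUP BY genre
ORDER BY val DESC
LIMIT 1

Result: Comedy with avg(rating) = 7.15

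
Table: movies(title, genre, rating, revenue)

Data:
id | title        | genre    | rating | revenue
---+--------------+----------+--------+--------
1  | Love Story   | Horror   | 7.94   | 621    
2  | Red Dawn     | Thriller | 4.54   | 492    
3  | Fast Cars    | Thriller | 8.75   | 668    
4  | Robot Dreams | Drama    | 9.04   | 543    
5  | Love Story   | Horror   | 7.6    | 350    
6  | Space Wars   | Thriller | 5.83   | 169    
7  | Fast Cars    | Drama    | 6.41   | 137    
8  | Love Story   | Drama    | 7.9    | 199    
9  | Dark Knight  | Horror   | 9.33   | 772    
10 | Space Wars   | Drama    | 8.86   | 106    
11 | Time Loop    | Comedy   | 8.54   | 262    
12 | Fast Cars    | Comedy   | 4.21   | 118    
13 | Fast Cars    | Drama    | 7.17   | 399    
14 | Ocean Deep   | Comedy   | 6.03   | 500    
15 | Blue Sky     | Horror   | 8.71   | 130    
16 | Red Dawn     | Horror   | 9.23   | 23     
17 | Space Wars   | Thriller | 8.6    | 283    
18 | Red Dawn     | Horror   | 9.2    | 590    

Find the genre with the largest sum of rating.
SELECT genre, SUM(rating) as val
FROM movies
GROUP BY genre
ORDER BY val DESC
LIMIT 1

Result: Horror with sum(rating) = 52.01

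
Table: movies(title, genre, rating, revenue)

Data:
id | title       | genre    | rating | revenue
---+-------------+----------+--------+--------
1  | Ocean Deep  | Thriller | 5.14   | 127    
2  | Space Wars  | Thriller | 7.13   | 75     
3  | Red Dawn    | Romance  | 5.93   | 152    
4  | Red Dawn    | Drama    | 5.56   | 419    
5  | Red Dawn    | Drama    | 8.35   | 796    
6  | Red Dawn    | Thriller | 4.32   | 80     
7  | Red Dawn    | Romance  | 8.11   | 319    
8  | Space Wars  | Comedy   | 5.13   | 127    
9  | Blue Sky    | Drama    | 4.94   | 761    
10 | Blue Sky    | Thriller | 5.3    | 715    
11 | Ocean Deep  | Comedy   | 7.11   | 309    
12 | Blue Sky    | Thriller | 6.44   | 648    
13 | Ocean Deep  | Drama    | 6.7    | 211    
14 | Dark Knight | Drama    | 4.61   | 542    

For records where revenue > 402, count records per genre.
SELECT genre, COUNT(*)
FROM movies
WHERE revenue > 402
GROUP BY genre

Note: WHERE filters rows before grouping.

Result:
  Drama: 4
  Thriller: 2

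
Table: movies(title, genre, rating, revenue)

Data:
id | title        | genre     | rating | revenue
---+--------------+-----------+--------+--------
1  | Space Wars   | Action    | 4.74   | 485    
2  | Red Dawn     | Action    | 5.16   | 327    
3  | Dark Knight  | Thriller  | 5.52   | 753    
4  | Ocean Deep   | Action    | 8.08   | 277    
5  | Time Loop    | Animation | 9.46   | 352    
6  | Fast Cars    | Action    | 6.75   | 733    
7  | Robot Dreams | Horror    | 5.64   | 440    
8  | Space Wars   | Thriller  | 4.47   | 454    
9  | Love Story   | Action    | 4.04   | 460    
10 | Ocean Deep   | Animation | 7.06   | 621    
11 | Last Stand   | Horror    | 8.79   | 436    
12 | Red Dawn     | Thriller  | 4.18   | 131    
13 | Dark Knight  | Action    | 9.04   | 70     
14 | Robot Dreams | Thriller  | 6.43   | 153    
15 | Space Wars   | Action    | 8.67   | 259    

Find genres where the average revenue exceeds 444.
SELECT genre, AVG(revenue)
FROM movies
GROUP BY genre
HAVING AVG(revenue) > 444

Result:
  Animation: avg=486.50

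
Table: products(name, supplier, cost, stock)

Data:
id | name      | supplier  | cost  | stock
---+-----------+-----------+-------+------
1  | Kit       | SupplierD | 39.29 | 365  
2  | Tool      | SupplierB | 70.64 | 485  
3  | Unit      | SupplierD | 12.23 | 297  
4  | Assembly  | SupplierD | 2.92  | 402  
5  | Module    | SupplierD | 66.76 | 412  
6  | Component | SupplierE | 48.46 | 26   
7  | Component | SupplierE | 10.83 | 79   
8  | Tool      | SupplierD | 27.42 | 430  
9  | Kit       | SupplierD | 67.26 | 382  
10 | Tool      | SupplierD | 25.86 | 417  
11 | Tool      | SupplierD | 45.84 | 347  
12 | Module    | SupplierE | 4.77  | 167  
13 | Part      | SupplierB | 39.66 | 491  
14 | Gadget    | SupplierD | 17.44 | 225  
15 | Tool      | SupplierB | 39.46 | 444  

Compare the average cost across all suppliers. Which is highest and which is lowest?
SELECT supplier, AVG(cost)
FROM products
GROUP BY supplier
ORDER BY AVG(cost)

All groups:
  SupplierE: 21.35
  SupplierD: 33.89
  SupplierB: 49.92

Highest: SupplierB (49.92)
Lowest: SupplierE (21.35)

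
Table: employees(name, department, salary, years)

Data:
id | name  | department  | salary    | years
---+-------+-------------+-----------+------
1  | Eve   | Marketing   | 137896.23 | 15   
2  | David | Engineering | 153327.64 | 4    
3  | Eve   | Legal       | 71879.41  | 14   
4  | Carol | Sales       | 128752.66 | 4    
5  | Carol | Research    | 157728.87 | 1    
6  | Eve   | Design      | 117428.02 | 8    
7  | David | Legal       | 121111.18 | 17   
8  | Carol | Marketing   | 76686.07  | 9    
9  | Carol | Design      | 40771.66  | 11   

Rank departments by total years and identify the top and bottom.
SELECT department, SUM(years)
FROM employees
GROUP BY department
ORDER BY SUM(years)

All groups:
  Research: 1
  Engineering: 4
  Sales: 4
  Design: 19
  Marketing: 24
  Legal: 31

Highest: Legal (31)
Lowest: Research (1)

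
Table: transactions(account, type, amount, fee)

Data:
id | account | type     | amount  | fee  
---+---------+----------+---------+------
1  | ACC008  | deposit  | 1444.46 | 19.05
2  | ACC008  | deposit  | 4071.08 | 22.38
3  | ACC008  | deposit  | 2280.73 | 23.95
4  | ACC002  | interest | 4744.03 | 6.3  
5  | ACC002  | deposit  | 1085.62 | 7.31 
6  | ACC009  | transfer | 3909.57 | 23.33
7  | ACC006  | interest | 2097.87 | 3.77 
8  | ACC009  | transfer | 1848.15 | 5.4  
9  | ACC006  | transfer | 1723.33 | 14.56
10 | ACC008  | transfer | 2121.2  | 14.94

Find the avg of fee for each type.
SELECT type, AVG(fee) as result
FROM transactions
GROUP BY type

Result:
  deposit: 18.17
  interest: 5.04
  transfer: 14.56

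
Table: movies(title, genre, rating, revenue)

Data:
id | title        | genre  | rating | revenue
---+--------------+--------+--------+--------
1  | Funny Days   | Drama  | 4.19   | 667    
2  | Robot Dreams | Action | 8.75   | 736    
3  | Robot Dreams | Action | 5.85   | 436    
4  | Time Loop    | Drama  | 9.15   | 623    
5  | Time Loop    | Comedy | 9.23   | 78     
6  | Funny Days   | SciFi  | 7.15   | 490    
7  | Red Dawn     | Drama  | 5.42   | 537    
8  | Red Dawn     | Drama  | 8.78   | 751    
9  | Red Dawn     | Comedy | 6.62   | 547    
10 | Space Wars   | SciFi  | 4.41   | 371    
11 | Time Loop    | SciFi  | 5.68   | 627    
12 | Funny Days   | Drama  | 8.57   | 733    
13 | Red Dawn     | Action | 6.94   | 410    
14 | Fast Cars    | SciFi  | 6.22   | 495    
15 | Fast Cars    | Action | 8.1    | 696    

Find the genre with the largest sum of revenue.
SELECT genre, SUM(revenue) as val
FROM movies
GROUP BY genre
ORDER BY val DESC
LIMIT 1

Result: Drama with sum(revenue) = 3311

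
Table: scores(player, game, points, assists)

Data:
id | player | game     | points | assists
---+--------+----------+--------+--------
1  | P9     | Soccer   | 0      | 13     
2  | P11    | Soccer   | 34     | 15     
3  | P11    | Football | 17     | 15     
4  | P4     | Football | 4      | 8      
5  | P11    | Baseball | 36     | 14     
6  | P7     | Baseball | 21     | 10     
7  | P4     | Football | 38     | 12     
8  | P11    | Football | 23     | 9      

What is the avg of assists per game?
SELECT game, AVG(assists) as result
FROM scores
GROUP BY game

Result:
  Baseball: 12.00
  Football: 11.00
  Soccer: 14.00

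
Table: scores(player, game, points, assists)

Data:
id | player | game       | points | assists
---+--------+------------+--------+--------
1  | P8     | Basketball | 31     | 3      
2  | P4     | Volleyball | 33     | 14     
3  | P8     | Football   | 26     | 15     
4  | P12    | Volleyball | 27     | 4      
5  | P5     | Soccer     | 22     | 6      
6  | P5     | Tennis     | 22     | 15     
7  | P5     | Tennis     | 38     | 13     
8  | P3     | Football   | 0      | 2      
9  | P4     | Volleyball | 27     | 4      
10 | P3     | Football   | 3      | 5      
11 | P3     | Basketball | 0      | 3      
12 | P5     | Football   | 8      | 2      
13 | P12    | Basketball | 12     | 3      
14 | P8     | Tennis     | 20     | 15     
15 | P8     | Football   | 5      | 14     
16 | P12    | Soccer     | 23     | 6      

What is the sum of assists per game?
SELECT game, SUM(assists) as result
FROM scores
GROUP BY game

Result:
  Basketball: 9
  Football: 38
  Soccer: 12
  Tennis: 43
  Volleyball: 22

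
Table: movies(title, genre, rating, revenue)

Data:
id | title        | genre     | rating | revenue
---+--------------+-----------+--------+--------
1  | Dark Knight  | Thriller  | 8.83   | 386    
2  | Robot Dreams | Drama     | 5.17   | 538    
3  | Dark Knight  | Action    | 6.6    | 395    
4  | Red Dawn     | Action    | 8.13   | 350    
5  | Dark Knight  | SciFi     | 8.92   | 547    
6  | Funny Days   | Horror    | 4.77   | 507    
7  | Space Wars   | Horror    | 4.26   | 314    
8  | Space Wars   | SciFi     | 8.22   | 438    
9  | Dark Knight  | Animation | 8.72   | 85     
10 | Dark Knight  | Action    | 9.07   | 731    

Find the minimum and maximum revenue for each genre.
SELECT genre, MIN(revenue), MAX(revenue)
FROM movies
GROUP BY genre

Result:
  Action: min=350, max=731
  Animation: min=85, max=85
  Drama: min=538, max=538
  Horror: min=314, max=507
  SciFi: min=438, max=547
  Thriller: min=386, max=386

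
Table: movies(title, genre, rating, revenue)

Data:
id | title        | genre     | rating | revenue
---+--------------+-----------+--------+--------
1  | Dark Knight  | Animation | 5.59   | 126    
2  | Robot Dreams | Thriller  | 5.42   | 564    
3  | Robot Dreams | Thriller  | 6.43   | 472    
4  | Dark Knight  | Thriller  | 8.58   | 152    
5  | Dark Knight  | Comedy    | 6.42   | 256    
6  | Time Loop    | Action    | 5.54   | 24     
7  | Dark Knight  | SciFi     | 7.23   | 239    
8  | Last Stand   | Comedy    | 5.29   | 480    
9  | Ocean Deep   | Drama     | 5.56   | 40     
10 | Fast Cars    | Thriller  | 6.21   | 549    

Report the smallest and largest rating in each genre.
SELECT genre, MIN(rating), MAX(rating)
FROM movies
GROUP BY genre

Result:
  Action: min=5.54, max=5.54
  Animation: min=5.59, max=5.59
  Comedy: min=5.29, max=6.42
  Drama: min=5.56, max=5.56
  SciFi: min=7.23, max=7.23
  Thriller: min=5.42, max=8.58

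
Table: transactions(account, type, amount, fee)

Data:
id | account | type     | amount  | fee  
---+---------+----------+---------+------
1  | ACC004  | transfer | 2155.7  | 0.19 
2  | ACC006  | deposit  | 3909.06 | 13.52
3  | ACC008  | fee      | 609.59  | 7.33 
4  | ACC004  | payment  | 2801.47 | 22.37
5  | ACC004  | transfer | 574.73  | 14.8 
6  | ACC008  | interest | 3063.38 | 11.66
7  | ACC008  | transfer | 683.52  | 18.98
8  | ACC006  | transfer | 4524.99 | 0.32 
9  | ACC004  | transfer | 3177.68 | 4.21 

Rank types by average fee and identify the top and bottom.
SELECT type, AVG(fee)
FROM transactions
GROUP BY type
ORDER BY AVG(fee)

All groups:
  fee: 7.33
  transfer: 7.70
  interest: 11.66
  deposit: 13.52
  payment: 22.37

Highest: payment (22.37)
Lowest: fee (7.33)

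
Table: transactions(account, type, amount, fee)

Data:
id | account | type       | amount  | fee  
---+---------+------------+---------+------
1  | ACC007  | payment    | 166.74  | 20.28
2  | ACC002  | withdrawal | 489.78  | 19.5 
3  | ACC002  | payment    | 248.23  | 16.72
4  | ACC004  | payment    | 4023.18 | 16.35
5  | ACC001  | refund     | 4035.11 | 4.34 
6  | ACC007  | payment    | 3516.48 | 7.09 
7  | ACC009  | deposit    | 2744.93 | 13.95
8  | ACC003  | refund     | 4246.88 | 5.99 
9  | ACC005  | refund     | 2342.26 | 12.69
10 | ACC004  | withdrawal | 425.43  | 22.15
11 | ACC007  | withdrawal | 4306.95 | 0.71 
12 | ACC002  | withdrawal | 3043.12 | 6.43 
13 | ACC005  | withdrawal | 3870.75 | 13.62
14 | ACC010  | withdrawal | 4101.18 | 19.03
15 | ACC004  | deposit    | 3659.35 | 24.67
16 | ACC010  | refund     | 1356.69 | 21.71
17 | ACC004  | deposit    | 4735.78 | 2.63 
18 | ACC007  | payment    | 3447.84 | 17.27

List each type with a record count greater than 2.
SELECT type, COUNT(*) as cnt
FROM transactions
GROUP BY type
HAVING COUNT(*) > 2

Result:
  deposit: 3
  payment: 5
  refund: 4
  withdrawal: 6

Note: HAVING filters groups after aggregation, WHERE filters rows before.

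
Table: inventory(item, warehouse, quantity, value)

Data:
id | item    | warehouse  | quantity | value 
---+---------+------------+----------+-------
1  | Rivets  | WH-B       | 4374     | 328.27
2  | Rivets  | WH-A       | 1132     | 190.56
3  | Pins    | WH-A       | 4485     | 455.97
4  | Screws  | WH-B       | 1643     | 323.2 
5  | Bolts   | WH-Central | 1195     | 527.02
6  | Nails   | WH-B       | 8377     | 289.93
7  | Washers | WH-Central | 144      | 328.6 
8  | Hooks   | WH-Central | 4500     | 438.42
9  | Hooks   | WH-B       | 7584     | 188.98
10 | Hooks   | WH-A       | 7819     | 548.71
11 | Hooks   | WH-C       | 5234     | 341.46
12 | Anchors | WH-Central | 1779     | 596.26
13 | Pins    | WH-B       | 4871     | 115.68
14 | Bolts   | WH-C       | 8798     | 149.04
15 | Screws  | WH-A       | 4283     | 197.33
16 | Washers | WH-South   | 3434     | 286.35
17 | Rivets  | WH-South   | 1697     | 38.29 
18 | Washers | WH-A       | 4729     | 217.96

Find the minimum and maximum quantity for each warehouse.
SELECT warehouse, MIN(quantity), MAX(quantity)
FROM inventory
GROUP BY warehouse

Result:
  WH-A: min=1132, max=7819
  WH-B: min=1643, max=8377
  WH-C: min=5234, max=8798
  WH-Central: min=144, max=4500
  WH-South: min=1697, max=3434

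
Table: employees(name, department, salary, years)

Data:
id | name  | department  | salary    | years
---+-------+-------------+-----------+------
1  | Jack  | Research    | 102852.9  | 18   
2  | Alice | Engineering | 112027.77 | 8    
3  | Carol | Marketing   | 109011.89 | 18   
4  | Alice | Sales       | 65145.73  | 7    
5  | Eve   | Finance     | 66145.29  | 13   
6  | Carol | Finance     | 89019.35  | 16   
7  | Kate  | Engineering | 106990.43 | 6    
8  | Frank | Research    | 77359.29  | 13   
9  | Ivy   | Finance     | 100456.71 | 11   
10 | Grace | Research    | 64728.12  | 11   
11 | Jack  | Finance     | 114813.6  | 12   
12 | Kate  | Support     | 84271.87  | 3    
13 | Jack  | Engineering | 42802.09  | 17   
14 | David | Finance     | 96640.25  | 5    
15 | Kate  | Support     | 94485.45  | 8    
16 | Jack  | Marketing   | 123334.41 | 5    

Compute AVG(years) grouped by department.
SELECT department, AVG(years) as result
FROM employees
GROUP BY department

Result:
  Engineering: 10.33
  Finance: 11.40
  Marketing: 11.50
  Research: 14.00
  Sales: 7.00
  Support: 5.50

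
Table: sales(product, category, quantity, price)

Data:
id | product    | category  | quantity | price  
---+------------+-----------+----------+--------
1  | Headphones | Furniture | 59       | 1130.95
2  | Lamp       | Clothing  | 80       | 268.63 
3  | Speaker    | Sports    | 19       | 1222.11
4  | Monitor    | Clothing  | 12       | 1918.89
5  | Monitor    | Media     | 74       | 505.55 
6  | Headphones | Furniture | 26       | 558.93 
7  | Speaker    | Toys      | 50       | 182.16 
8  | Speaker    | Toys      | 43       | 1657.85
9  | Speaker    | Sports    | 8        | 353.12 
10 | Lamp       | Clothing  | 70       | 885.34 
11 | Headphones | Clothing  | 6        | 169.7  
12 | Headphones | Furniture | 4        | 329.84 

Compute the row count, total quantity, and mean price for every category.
SELECT category,
       COUNT(*) as cnt,
       SUM(quantity) as total_quantity,
       AVG(price) as avg_price
FROM sales
GROUP BY category

Result:
  Clothing: 4 records, 168 total quantity, 810.64 avg price
  Furniture: 3 records, 89 total quantity, 673.24 avg price
  Media: 1 records, 74 total quantity, 505.55 avg price
  Sports: 2 records, 27 total quantity, 787.62 avg price
  Toys: 2 records, 93 total quantity, 920.01 avg price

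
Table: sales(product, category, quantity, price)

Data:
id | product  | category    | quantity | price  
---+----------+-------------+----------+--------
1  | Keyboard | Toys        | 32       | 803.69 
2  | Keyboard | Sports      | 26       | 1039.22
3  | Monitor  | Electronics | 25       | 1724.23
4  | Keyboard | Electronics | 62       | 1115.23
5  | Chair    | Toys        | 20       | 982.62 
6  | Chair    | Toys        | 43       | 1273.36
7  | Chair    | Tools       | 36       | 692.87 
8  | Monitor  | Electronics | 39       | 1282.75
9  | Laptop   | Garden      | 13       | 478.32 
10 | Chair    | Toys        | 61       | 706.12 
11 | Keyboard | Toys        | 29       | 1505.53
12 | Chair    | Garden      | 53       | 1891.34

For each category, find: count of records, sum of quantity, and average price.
SELECT category,
       COUNT(*) as cnt,
       SUM(quantity) as total_quantity,
       AVG(price) as avg_price
FROM sales
GROUP BY category

Result:
  Electronics: 3 records, 126 total quantity, 1374.07 avg price
  Garden: 2 records, 66 total quantity, 1184.83 avg price
  Sports: 1 records, 26 total quantity, 1039.22 avg price
  Tools: 1 records, 36 total quantity, 692.87 avg price
  Toys: 5 records, 185 total quantity, 1054.26 avg price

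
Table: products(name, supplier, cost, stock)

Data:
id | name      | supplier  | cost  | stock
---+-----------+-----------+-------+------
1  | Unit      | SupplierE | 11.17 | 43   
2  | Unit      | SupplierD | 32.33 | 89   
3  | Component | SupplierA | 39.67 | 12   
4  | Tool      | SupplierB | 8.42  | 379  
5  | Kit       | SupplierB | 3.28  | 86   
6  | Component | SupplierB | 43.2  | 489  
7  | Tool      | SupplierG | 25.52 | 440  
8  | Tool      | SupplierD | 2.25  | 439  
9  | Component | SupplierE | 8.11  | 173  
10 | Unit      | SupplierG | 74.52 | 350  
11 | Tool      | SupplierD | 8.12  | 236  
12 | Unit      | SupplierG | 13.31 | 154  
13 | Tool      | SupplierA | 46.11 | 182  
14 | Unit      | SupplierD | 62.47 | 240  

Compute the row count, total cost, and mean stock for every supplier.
SELECT supplier,
       COUNT(*) as cnt,
       SUM(cost) as total_cost,
       AVG(stock) as avg_stock
FROM products
GROUP BY supplier

Result:
  SupplierA: 2 records, 85.78 total cost, 97.00 avg stock
  SupplierB: 3 records, 54.90 total cost, 318.00 avg stock
  SupplierD: 4 records, 105.17 total cost, 251.00 avg stock
  SupplierE: 2 records, 19.28 total cost, 108.00 avg stock
  SupplierG: 3 records, 113.35 total cost, 314.67 avg stock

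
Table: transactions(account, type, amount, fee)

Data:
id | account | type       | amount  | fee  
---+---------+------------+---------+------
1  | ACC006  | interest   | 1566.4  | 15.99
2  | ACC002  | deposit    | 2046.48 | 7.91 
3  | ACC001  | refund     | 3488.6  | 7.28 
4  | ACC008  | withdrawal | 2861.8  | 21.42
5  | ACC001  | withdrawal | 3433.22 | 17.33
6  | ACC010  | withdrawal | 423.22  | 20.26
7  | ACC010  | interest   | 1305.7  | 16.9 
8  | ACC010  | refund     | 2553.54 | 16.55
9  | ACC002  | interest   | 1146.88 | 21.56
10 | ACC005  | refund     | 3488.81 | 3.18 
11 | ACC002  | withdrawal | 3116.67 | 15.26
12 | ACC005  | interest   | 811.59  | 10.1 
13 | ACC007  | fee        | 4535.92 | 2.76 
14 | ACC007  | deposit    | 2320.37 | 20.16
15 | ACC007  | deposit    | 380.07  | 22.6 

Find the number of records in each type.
SELECT type, COUNT(*) as count
FROM transactions
GROUP BY type

Result:
  deposit: 3
  fee: 1
  interest: 4
  refund: 3
  withdrawal: 4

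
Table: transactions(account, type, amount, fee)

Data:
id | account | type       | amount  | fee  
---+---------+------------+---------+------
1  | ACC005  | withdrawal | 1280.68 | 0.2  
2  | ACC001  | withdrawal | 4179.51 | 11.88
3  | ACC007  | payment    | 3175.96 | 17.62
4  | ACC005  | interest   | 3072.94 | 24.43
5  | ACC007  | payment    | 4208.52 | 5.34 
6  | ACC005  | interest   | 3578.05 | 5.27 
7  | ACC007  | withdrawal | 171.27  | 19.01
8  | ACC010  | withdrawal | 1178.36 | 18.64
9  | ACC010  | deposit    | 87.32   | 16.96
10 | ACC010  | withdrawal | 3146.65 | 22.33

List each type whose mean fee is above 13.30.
SELECT type, AVG(fee)
FROM transactions
GROUP BY type
HAVING AVG(fee) > 13.30

Result:
  deposit: avg=16.96
  interest: avg=14.85
  withdrawal: avg=14.41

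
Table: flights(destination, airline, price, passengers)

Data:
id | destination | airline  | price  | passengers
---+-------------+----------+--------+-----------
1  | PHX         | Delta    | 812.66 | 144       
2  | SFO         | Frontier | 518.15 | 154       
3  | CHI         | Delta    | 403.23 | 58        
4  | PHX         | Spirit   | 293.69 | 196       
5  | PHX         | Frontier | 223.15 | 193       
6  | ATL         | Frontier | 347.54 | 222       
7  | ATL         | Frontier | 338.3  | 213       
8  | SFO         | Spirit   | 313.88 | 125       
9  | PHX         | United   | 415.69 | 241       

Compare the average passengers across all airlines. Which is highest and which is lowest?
SELECT airline, AVG(passengers)
FROM flights
GROUP BY airline
ORDER BY AVG(passengers)

All groups:
  Delta: 101.00
  Spirit: 160.50
  Frontier: 195.50
  United: 241.00

Highest: United (241.00)
Lowest: Delta (101.00)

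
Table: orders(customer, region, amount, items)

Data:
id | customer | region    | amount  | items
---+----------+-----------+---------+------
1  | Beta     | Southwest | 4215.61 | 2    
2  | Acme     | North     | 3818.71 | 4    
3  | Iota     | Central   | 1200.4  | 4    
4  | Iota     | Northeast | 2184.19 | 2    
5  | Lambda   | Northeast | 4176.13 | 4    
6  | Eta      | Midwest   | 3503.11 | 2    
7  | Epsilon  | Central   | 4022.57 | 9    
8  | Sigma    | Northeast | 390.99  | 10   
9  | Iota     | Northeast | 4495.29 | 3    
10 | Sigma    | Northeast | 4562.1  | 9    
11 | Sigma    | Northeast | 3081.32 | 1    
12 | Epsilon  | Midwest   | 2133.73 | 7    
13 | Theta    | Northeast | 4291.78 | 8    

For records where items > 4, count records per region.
SELECT region, COUNT(*)
FROM orders
WHERE items > 4
GROUP BY region

Note: WHERE filters rows before grouping.

Result:
  Central: 1
  Midwest: 1
  Northeast: 3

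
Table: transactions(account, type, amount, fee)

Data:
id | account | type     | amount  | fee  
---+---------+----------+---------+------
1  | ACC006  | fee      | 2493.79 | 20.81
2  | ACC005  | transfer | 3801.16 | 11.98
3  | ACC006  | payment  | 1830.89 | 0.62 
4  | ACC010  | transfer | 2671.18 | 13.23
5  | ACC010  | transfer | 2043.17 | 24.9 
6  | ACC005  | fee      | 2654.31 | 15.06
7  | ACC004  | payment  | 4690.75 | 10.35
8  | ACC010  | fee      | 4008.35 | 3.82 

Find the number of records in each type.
SELECT type, COUNT(*) as count
FROM transactions
GROUP BY type

Result:
  fee: 3
  payment: 2
  transfer: 3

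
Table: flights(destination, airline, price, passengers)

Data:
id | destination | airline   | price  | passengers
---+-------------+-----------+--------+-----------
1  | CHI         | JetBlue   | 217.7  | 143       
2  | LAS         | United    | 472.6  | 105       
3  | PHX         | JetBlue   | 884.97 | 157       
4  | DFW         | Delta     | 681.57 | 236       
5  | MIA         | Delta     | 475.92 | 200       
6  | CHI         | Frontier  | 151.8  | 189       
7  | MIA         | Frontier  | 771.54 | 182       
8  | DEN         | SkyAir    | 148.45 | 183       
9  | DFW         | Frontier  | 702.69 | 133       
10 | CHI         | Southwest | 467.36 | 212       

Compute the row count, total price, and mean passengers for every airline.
SELECT airline,
       COUNT(*) as cnt,
       SUM(price) as total_price,
       AVG(passengers) as avg_passengers
FROM flights
GROUP BY airline

Result:
  Delta: 2 records, 1157.49 total price, 218.00 avg passengers
  Frontier: 3 records, 1626.03 total price, 168.00 avg passengers
  JetBlue: 2 records, 1102.67 total price, 150.00 avg passengers
  SkyAir: 1 records, 148.45 total price, 183.00 avg passengers
  Southwest: 1 records, 467.36 total price, 212.00 avg passengers
  United: 1 records, 472.60 total price, 105.00 avg passengers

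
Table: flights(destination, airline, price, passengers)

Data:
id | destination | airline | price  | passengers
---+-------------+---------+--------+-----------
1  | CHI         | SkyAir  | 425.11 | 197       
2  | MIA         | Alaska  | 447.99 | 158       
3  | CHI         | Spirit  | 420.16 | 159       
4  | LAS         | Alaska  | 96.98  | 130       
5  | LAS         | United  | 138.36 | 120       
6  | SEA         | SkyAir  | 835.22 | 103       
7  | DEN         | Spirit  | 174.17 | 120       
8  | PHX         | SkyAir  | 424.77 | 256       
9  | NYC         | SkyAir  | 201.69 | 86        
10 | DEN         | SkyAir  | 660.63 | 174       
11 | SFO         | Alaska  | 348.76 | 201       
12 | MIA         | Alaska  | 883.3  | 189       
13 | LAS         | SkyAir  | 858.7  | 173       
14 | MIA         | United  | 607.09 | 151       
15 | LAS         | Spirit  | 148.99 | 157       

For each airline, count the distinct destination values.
SELECT airline, COUNT(DISTINCT destination)
FROM flights
GROUP BY airline

Result:
  Alaska: 3 distinct
  SkyAir: 6 distinct
  Spirit: 3 distinct
  United: 2 distinct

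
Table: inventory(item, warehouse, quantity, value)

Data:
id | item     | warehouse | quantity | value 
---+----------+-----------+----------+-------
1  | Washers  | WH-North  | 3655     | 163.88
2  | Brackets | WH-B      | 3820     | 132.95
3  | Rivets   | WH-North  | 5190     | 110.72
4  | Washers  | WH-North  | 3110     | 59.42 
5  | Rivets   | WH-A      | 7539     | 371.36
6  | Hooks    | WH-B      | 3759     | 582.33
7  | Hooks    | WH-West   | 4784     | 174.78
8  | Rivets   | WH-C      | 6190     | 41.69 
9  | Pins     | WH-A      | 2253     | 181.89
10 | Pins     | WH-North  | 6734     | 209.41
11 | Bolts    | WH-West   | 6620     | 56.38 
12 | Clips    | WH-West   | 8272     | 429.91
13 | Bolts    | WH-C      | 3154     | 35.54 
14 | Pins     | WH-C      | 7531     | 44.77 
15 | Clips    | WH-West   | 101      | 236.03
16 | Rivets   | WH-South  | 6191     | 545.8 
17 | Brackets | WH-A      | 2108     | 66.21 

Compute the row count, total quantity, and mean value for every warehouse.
SELECT warehouse,
       COUNT(*) as cnt,
       SUM(quantity) as total_quantity,
       AVG(value) as avg_value
FROM inventory
GROUP BY warehouse

Result:
  WH-A: 3 records, 11900 total quantity, 206.49 avg value
  WH-B: 2 records, 7579 total quantity, 357.64 avg value
  WH-C: 3 records, 16875 total quantity, 40.67 avg value
  WH-North: 4 records, 18689 total quantity, 135.86 avg value
  WH-South: 1 records, 6191 total quantity, 545.80 avg value
  WH-West: 4 records, 19777 total quantity, 224.28 avg value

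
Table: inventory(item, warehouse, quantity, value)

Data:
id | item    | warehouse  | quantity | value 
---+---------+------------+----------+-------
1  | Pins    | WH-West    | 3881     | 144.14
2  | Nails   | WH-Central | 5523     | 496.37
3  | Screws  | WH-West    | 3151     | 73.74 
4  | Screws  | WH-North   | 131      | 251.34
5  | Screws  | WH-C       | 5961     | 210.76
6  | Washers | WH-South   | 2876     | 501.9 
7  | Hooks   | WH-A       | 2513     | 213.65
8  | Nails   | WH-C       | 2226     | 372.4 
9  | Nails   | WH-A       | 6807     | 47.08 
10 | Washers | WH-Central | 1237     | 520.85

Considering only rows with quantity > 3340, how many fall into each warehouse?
SELECT warehouse, COUNT(*)
FROM inventory
WHERE quantity > 3340
GROUP BY warehouse

Note: WHERE filters rows before grouping.

Result:
  WH-A: 1
  WH-C: 1
  WH-Central: 1
  WH-West: 1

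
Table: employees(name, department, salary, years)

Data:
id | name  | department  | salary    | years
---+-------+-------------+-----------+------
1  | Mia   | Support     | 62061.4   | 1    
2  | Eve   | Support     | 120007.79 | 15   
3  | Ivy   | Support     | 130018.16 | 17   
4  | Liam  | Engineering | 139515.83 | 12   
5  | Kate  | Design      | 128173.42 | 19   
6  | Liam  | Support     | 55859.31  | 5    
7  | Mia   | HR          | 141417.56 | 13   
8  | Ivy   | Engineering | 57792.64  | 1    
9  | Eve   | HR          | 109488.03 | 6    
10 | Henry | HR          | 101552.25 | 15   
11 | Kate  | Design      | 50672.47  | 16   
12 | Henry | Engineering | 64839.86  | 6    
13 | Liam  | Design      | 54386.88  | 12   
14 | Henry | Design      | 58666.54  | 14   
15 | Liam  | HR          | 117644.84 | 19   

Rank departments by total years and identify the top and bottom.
SELECT department, SUM(years)
FROM employees
GROUP BY department
ORDER BY SUM(years)

All groups:
  Engineering: 19
  Support: 38
  HR: 53
  Design: 61

Highest: Design (61)
Lowest: Engineering (19)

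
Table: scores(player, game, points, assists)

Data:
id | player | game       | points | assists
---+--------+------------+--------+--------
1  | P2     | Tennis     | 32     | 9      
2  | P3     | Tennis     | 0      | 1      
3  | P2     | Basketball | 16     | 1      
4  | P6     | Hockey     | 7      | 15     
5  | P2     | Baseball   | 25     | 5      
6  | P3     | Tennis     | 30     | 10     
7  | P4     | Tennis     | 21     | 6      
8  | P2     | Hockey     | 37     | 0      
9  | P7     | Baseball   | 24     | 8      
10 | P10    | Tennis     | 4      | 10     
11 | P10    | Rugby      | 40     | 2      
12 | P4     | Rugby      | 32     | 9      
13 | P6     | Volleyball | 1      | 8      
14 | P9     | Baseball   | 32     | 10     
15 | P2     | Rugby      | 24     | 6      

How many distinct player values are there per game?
SELECT game, COUNT(DISTINCT player)
FROM scores
GROUP BY game

Result:
  Baseball: 3 distinct
  Basketball: 1 distinct
  Hockey: 2 distinct
  Rugby: 3 distinct
  Tennis: 4 distinct
  Volleyball: 1 distinct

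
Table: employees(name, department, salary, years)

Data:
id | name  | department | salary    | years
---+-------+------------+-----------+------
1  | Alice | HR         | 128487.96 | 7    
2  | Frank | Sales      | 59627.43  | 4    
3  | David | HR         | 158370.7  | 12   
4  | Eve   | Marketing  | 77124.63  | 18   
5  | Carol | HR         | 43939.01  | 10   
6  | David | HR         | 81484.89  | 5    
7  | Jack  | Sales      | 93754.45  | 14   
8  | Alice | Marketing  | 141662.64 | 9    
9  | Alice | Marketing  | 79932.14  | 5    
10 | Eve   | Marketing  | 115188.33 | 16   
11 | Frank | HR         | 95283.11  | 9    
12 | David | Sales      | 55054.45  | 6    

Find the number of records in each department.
SELECT department, COUNT(*) as count
FROM employees
GROUP BY department

Result:
  HR: 5
  Marketing: 4
  Sales: 3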